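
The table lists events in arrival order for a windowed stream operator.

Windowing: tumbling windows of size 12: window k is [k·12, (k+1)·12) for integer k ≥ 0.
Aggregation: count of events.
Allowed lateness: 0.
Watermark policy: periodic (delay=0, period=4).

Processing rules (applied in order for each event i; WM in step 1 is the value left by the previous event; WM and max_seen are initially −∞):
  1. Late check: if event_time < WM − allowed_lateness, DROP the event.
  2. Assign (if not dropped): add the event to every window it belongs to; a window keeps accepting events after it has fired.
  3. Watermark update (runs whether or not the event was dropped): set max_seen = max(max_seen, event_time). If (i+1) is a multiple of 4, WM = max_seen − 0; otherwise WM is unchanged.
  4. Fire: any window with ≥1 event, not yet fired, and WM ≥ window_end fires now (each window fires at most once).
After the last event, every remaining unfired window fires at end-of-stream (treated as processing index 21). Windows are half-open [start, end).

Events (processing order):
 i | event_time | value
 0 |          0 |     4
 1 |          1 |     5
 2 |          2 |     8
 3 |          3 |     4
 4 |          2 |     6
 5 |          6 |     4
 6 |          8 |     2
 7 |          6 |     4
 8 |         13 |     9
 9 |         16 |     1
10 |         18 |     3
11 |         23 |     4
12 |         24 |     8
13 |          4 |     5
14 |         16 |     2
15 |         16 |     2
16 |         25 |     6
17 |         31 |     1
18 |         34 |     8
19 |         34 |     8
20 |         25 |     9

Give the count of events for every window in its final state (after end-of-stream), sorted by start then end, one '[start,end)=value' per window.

i=0 t=0 v=4: → [0,12); WM=−∞
i=1 t=1 v=5: → [0,12); WM=−∞
i=2 t=2 v=8: → [0,12); WM=−∞
i=3 t=3 v=4: → [0,12); WM=3
i=4 t=2 v=6: DROP (t<3-0); WM=3
i=5 t=6 v=4: → [0,12); WM=3
i=6 t=8 v=2: → [0,12); WM=3
i=7 t=6 v=4: → [0,12); WM=8
i=8 t=13 v=9: → [12,24); WM=8
i=9 t=16 v=1: → [12,24); WM=8
i=10 t=18 v=3: → [12,24); WM=8
i=11 t=23 v=4: → [12,24); WM=23; [0,12) fires=7
i=12 t=24 v=8: → [24,36); WM=23
i=13 t=4 v=5: DROP (t<23-0); WM=23
i=14 t=16 v=2: DROP (t<23-0); WM=23
i=15 t=16 v=2: DROP (t<23-0); WM=24; [12,24) fires=4
i=16 t=25 v=6: → [24,36); WM=24
i=17 t=31 v=1: → [24,36); WM=24
i=18 t=34 v=8: → [24,36); WM=24
i=19 t=34 v=8: → [24,36); WM=34
i=20 t=25 v=9: DROP (t<34-0); WM=34

[0,12)=7 [12,24)=4 [24,36)=5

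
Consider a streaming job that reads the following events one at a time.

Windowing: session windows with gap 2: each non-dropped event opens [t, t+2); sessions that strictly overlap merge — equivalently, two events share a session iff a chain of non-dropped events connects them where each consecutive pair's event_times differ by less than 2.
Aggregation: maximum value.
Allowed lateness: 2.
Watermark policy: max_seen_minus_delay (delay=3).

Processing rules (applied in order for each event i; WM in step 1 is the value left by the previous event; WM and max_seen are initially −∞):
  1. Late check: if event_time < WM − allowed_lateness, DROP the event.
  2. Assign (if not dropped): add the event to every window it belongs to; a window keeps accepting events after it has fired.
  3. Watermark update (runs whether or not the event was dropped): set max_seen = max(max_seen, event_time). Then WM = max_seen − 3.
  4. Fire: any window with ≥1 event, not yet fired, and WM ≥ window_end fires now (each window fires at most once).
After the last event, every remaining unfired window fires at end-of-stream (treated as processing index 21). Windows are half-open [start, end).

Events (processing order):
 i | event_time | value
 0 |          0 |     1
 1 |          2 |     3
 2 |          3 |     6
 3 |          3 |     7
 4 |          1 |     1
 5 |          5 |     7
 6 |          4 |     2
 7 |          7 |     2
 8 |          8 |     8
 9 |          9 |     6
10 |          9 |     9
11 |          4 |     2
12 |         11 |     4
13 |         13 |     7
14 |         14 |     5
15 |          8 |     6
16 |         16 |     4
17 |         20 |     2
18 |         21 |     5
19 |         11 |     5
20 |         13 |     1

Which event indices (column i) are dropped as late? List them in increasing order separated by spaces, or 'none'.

15 19 20

i=0 t=0 v=1: → [0,2); WM=-3
i=1 t=2 v=3: → [2,4); WM=-1
i=2 t=3 v=6: → [2,5); WM=0
i=3 t=3 v=7: → [2,5); WM=0
i=4 t=1 v=1: → [0,5); WM=0
i=5 t=5 v=7: → [5,7); WM=2
i=6 t=4 v=2: → [0,7); WM=2
i=7 t=7 v=2: → [7,9); WM=4
i=8 t=8 v=8: → [7,10); WM=5
i=9 t=9 v=6: → [7,11); WM=6
i=10 t=9 v=9: → [7,11); WM=6
i=11 t=4 v=2: → [0,7); WM=6
i=12 t=11 v=4: → [11,13); WM=8
i=13 t=13 v=7: → [13,15); WM=10
i=14 t=14 v=5: → [13,16); WM=11
i=15 t=8 v=6: DROP (t<11-2); WM=11
i=16 t=16 v=4: → [16,18); WM=13
i=17 t=20 v=2: → [20,22); WM=17
i=18 t=21 v=5: → [20,23); WM=18
i=19 t=11 v=5: DROP (t<18-2); WM=18
i=20 t=13 v=1: DROP (t<18-2); WM=18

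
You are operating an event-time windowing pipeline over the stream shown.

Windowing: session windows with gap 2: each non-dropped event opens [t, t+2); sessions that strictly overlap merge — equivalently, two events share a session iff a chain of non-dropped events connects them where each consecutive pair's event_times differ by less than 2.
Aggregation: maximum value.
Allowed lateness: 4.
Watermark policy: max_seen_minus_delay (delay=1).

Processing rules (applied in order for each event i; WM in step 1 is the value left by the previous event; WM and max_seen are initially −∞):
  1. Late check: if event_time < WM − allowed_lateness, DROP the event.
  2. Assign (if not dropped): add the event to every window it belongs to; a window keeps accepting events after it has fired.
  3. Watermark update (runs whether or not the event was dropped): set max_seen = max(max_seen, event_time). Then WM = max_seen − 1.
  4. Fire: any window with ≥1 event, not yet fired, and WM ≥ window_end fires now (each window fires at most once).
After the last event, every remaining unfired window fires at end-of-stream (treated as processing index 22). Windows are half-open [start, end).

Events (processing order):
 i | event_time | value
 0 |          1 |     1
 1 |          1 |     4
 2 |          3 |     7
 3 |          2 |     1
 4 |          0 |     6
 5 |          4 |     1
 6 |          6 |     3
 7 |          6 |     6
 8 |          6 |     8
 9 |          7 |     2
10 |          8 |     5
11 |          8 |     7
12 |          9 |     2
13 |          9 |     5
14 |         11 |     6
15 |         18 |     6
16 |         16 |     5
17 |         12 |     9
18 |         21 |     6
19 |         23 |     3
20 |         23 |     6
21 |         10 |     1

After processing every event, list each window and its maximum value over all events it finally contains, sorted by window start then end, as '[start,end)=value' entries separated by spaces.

[0,6)=7 [6,11)=8 [11,13)=6 [16,18)=5 [18,20)=6 [21,23)=6 [23,25)=6

i=0 t=1 v=1: → [1,3); WM=0
i=1 t=1 v=4: → [1,3); WM=0
i=2 t=3 v=7: → [3,5); WM=2
i=3 t=2 v=1: → [1,5); WM=2
i=4 t=0 v=6: → [0,5); WM=2
i=5 t=4 v=1: → [0,6); WM=3
i=6 t=6 v=3: → [6,8); WM=5
i=7 t=6 v=6: → [6,8); WM=5
i=8 t=6 v=8: → [6,8); WM=5
i=9 t=7 v=2: → [6,9); WM=6
i=10 t=8 v=5: → [6,10); WM=7
i=11 t=8 v=7: → [6,10); WM=7
i=12 t=9 v=2: → [6,11); WM=8
i=13 t=9 v=5: → [6,11); WM=8
i=14 t=11 v=6: → [11,13); WM=10
i=15 t=18 v=6: → [18,20); WM=17
i=16 t=16 v=5: → [16,18); WM=17
i=17 t=12 v=9: DROP (t<17-4); WM=17
i=18 t=21 v=6: → [21,23); WM=20
i=19 t=23 v=3: → [23,25); WM=22
i=20 t=23 v=6: → [23,25); WM=22
i=21 t=10 v=1: DROP (t<22-4); WM=22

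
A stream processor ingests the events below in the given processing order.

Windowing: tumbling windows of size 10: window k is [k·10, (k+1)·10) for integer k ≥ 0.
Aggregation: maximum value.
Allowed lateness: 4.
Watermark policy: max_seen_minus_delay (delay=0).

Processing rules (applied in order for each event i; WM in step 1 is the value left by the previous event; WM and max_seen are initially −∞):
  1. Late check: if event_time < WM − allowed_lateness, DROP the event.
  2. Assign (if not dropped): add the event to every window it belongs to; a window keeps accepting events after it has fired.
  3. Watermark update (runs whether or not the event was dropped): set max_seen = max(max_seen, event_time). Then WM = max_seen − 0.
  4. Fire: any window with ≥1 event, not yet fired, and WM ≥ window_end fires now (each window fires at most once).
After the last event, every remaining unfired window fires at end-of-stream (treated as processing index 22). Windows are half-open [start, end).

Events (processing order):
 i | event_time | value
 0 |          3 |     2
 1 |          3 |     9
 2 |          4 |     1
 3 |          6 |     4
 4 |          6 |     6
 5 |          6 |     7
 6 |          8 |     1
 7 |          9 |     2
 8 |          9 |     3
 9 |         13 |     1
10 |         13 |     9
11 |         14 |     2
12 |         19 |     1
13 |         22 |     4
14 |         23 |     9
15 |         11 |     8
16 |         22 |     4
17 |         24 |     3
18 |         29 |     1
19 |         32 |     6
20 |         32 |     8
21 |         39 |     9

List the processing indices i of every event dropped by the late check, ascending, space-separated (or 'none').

15

i=0 t=3 v=2: → [0,10); WM=3
i=1 t=3 v=9: → [0,10); WM=3
i=2 t=4 v=1: → [0,10); WM=4
i=3 t=6 v=4: → [0,10); WM=6
i=4 t=6 v=6: → [0,10); WM=6
i=5 t=6 v=7: → [0,10); WM=6
i=6 t=8 v=1: → [0,10); WM=8
i=7 t=9 v=2: → [0,10); WM=9
i=8 t=9 v=3: → [0,10); WM=9
i=9 t=13 v=1: → [10,20); WM=13; [0,10) fires=9
i=10 t=13 v=9: → [10,20); WM=13
i=11 t=14 v=2: → [10,20); WM=14
i=12 t=19 v=1: → [10,20); WM=19
i=13 t=22 v=4: → [20,30); WM=22; [10,20) fires=9
i=14 t=23 v=9: → [20,30); WM=23
i=15 t=11 v=8: DROP (t<23-4); WM=23
i=16 t=22 v=4: → [20,30); WM=23
i=17 t=24 v=3: → [20,30); WM=24
i=18 t=29 v=1: → [20,30); WM=29
i=19 t=32 v=6: → [30,40); WM=32; [20,30) fires=9
i=20 t=32 v=8: → [30,40); WM=32
i=21 t=39 v=9: → [30,40); WM=39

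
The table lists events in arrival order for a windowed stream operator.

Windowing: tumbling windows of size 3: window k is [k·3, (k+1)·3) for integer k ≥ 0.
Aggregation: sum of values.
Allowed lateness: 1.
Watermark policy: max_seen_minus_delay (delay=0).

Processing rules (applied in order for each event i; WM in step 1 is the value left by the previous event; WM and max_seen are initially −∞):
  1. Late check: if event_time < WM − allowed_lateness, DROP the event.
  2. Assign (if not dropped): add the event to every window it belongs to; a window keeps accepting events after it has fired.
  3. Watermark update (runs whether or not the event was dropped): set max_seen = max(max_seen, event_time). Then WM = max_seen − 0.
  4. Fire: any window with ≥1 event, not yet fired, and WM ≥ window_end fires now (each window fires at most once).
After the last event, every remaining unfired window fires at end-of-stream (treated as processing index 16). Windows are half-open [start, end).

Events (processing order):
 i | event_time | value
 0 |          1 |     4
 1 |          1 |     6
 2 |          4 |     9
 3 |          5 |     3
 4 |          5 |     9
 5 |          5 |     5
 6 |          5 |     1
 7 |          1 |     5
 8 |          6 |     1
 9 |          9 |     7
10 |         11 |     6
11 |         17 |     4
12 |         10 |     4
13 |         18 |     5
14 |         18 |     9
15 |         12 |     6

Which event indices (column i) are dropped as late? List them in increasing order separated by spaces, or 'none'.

i=0 t=1 v=4: → [0,3); WM=1
i=1 t=1 v=6: → [0,3); WM=1
i=2 t=4 v=9: → [3,6); WM=4; [0,3) fires=10
i=3 t=5 v=3: → [3,6); WM=5
i=4 t=5 v=9: → [3,6); WM=5
i=5 t=5 v=5: → [3,6); WM=5
i=6 t=5 v=1: → [3,6); WM=5
i=7 t=1 v=5: DROP (t<5-1); WM=5
i=8 t=6 v=1: → [6,9); WM=6; [3,6) fires=27
i=9 t=9 v=7: → [9,12); WM=9; [6,9) fires=1
i=10 t=11 v=6: → [9,12); WM=11
i=11 t=17 v=4: → [15,18); WM=17; [9,12) fires=13
i=12 t=10 v=4: DROP (t<17-1); WM=17
i=13 t=18 v=5: → [18,21); WM=18; [15,18) fires=4
i=14 t=18 v=9: → [18,21); WM=18
i=15 t=12 v=6: DROP (t<18-1); WM=18

7 12 15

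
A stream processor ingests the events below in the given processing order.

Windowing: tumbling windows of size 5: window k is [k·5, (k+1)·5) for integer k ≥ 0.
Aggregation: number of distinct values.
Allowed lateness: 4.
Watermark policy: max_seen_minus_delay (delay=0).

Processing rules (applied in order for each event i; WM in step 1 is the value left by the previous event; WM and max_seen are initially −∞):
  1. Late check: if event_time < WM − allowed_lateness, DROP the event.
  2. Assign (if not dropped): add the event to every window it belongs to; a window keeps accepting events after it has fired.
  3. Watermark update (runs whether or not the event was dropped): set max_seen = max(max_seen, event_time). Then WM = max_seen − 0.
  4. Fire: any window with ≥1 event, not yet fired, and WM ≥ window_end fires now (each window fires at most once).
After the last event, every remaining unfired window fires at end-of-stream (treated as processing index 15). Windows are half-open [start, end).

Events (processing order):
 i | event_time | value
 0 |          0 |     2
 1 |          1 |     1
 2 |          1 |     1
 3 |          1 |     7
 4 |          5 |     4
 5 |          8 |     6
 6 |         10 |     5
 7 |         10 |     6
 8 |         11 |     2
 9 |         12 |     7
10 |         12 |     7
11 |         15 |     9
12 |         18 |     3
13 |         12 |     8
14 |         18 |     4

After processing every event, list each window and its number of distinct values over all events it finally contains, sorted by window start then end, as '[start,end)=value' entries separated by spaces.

[0,5)=3 [5,10)=2 [10,15)=4 [15,20)=3

i=0 t=0 v=2: → [0,5); WM=0
i=1 t=1 v=1: → [0,5); WM=1
i=2 t=1 v=1: → [0,5); WM=1
i=3 t=1 v=7: → [0,5); WM=1
i=4 t=5 v=4: → [5,10); WM=5; [0,5) fires=3
i=5 t=8 v=6: → [5,10); WM=8
i=6 t=10 v=5: → [10,15); WM=10; [5,10) fires=2
i=7 t=10 v=6: → [10,15); WM=10
i=8 t=11 v=2: → [10,15); WM=11
i=9 t=12 v=7: → [10,15); WM=12
i=10 t=12 v=7: → [10,15); WM=12
i=11 t=15 v=9: → [15,20); WM=15; [10,15) fires=4
i=12 t=18 v=3: → [15,20); WM=18
i=13 t=12 v=8: DROP (t<18-4); WM=18
i=14 t=18 v=4: → [15,20); WM=18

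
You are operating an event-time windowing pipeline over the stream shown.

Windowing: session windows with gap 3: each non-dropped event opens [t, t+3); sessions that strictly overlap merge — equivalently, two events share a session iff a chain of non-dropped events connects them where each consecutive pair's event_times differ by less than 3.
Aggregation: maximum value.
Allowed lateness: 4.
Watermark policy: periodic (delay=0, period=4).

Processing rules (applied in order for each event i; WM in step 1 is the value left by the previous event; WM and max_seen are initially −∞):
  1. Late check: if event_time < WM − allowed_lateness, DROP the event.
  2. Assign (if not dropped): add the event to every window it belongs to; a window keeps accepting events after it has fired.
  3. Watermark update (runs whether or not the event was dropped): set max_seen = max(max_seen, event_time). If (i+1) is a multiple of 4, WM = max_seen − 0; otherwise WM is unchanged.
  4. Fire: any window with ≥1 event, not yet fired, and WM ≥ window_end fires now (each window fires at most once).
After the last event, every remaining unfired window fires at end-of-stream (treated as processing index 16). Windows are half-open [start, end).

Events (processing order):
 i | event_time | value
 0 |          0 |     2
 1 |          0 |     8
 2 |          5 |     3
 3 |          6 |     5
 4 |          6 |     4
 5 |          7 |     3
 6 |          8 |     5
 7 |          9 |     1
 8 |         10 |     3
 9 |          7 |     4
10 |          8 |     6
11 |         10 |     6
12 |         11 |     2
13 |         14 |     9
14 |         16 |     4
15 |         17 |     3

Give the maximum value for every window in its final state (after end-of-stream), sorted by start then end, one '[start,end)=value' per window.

[0,3)=8 [5,14)=6 [14,20)=9

i=0 t=0 v=2: → [0,3); WM=−∞
i=1 t=0 v=8: → [0,3); WM=−∞
i=2 t=5 v=3: → [5,8); WM=−∞
i=3 t=6 v=5: → [5,9); WM=6
i=4 t=6 v=4: → [5,9); WM=6
i=5 t=7 v=3: → [5,10); WM=6
i=6 t=8 v=5: → [5,11); WM=6
i=7 t=9 v=1: → [5,12); WM=9
i=8 t=10 v=3: → [5,13); WM=9
i=9 t=7 v=4: → [5,13); WM=9
i=10 t=8 v=6: → [5,13); WM=9
i=11 t=10 v=6: → [5,13); WM=10
i=12 t=11 v=2: → [5,14); WM=10
i=13 t=14 v=9: → [14,17); WM=10
i=14 t=16 v=4: → [14,19); WM=10
i=15 t=17 v=3: → [14,20); WM=17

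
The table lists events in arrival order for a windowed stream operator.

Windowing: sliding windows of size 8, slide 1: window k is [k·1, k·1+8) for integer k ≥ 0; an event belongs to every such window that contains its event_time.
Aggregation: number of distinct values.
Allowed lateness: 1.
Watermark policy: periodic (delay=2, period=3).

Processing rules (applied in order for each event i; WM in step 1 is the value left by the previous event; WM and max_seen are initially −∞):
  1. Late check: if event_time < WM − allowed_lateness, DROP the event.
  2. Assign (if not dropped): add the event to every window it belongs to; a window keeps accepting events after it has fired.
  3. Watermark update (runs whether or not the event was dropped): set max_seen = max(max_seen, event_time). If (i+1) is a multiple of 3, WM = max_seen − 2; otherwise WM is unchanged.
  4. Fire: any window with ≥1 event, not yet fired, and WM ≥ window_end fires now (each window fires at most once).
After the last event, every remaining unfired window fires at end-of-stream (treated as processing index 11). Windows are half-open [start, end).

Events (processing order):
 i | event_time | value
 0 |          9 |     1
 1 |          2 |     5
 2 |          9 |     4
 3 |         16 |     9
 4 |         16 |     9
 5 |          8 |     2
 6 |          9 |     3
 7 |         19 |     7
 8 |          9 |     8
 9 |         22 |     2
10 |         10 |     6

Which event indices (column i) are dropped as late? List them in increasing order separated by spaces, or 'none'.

i=0 t=9 v=1: → [9,17),[8,16),[7,15),[6,14),[5,13),[4,12),[3,11),[2,10); WM=−∞
i=1 t=2 v=5: → [2,10),[1,9),[0,8); WM=−∞
i=2 t=9 v=4: → [9,17),[8,16),[7,15),[6,14),[5,13),[4,12),[3,11),[2,10); WM=7
i=3 t=16 v=9: → [16,24),[15,23),[14,22),[13,21),[12,20),[11,19),[10,18),[9,17); WM=7
i=4 t=16 v=9: → [16,24),[15,23),[14,22),[13,21),[12,20),[11,19),[10,18),[9,17); WM=7
i=5 t=8 v=2: → [8,16),[7,15),[6,14),[5,13),[4,12),[3,11),[2,10),[1,9); WM=14; [0,8) fires=1 [1,9) fires=2 [2,10) fires=4 [3,11) fires=3 [4,12) fires=3 [5,13) fires=3 [6,14) fires=3
i=6 t=9 v=3: DROP (t<14-1); WM=14
i=7 t=19 v=7: → [19,27),[18,26),[17,25),[16,24),[15,23),[14,22),[13,21),[12,20); WM=14
i=8 t=9 v=8: DROP (t<14-1); WM=17; [7,15) fires=3 [8,16) fires=3 [9,17) fires=3
i=9 t=22 v=2: → [22,30),[21,29),[20,28),[19,27),[18,26),[17,25),[16,24),[15,23); WM=17
i=10 t=10 v=6: DROP (t<17-1); WM=17

6 8 10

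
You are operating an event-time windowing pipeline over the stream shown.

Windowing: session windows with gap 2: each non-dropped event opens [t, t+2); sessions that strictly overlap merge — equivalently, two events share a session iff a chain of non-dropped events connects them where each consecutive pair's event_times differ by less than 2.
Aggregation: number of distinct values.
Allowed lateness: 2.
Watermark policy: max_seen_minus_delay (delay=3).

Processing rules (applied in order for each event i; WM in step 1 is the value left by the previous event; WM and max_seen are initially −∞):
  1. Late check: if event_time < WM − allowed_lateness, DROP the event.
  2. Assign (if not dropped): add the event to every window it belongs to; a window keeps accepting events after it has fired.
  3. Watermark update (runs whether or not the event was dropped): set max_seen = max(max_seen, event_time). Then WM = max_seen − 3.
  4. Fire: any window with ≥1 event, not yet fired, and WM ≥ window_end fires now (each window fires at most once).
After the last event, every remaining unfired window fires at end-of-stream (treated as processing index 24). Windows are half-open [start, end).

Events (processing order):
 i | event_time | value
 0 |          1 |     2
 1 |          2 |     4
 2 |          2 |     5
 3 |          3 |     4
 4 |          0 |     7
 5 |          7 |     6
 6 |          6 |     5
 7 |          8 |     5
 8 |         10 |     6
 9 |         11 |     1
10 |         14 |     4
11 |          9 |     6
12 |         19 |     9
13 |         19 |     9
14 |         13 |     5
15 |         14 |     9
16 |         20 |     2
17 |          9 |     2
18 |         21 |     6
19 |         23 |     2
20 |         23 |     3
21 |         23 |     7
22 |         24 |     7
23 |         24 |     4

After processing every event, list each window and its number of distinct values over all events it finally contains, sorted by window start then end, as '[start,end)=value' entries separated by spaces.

i=0 t=1 v=2: → [1,3); WM=-2
i=1 t=2 v=4: → [1,4); WM=-1
i=2 t=2 v=5: → [1,4); WM=-1
i=3 t=3 v=4: → [1,5); WM=0
i=4 t=0 v=7: → [0,5); WM=0
i=5 t=7 v=6: → [7,9); WM=4
i=6 t=6 v=5: → [6,9); WM=4
i=7 t=8 v=5: → [6,10); WM=5
i=8 t=10 v=6: → [10,12); WM=7
i=9 t=11 v=1: → [10,13); WM=8
i=10 t=14 v=4: → [14,16); WM=11
i=11 t=9 v=6: → [6,13); WM=11
i=12 t=19 v=9: → [19,21); WM=16
i=13 t=19 v=9: → [19,21); WM=16
i=14 t=13 v=5: DROP (t<16-2); WM=16
i=15 t=14 v=9: → [14,16); WM=16
i=16 t=20 v=2: → [19,22); WM=17
i=17 t=9 v=2: DROP (t<17-2); WM=17
i=18 t=21 v=6: → [19,23); WM=18
i=19 t=23 v=2: → [23,25); WM=20
i=20 t=23 v=3: → [23,25); WM=20
i=21 t=23 v=7: → [23,25); WM=20
i=22 t=24 v=7: → [23,26); WM=21
i=23 t=24 v=4: → [23,26); WM=21

[0,5)=4 [6,13)=3 [14,16)=2 [19,23)=3 [23,26)=4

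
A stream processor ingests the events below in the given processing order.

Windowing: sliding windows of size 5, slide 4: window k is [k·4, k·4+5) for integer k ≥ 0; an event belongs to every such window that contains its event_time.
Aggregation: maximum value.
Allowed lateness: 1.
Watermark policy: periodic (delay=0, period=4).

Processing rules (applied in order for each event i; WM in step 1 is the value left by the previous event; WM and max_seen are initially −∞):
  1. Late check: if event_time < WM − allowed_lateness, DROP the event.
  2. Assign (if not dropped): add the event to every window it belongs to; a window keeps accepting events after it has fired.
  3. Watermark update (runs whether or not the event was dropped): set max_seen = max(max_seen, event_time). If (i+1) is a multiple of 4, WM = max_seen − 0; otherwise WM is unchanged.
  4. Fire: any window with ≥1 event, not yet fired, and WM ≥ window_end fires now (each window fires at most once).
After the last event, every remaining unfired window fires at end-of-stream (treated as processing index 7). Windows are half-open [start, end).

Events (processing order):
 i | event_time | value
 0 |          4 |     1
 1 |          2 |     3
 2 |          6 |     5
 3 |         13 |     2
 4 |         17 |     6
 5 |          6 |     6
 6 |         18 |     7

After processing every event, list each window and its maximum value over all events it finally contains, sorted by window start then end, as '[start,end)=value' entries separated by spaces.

i=0 t=4 v=1: → [4,9),[0,5); WM=−∞
i=1 t=2 v=3: → [0,5); WM=−∞
i=2 t=6 v=5: → [4,9); WM=−∞
i=3 t=13 v=2: → [12,17); WM=13; [0,5) fires=3 [4,9) fires=5
i=4 t=17 v=6: → [16,21); WM=13
i=5 t=6 v=6: DROP (t<13-1); WM=13
i=6 t=18 v=7: → [16,21); WM=13

[0,5)=3 [4,9)=5 [12,17)=2 [16,21)=7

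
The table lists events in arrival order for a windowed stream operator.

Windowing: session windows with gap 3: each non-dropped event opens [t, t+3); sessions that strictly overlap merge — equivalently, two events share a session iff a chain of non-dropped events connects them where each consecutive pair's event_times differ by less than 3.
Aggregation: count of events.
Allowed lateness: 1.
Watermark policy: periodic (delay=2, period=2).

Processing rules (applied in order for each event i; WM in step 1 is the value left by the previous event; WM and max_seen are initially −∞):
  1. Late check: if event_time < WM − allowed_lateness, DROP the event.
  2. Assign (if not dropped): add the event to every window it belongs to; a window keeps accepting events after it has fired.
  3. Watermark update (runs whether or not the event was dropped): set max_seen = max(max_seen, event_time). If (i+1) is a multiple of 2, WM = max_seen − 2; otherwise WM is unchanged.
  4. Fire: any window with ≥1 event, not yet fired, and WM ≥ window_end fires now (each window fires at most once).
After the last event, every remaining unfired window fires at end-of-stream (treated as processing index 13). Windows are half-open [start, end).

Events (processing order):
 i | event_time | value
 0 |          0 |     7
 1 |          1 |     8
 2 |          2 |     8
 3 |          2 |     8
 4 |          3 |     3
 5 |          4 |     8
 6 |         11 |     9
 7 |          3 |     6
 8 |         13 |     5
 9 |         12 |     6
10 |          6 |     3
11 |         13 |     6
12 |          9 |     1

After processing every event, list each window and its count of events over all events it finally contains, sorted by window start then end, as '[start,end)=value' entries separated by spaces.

[0,7)=7 [11,16)=4

i=0 t=0 v=7: → [0,3); WM=−∞
i=1 t=1 v=8: → [0,4); WM=-1
i=2 t=2 v=8: → [0,5); WM=-1
i=3 t=2 v=8: → [0,5); WM=0
i=4 t=3 v=3: → [0,6); WM=0
i=5 t=4 v=8: → [0,7); WM=2
i=6 t=11 v=9: → [11,14); WM=2
i=7 t=3 v=6: → [0,7); WM=9
i=8 t=13 v=5: → [11,16); WM=9
i=9 t=12 v=6: → [11,16); WM=11
i=10 t=6 v=3: DROP (t<11-1); WM=11
i=11 t=13 v=6: → [11,16); WM=11
i=12 t=9 v=1: DROP (t<11-1); WM=11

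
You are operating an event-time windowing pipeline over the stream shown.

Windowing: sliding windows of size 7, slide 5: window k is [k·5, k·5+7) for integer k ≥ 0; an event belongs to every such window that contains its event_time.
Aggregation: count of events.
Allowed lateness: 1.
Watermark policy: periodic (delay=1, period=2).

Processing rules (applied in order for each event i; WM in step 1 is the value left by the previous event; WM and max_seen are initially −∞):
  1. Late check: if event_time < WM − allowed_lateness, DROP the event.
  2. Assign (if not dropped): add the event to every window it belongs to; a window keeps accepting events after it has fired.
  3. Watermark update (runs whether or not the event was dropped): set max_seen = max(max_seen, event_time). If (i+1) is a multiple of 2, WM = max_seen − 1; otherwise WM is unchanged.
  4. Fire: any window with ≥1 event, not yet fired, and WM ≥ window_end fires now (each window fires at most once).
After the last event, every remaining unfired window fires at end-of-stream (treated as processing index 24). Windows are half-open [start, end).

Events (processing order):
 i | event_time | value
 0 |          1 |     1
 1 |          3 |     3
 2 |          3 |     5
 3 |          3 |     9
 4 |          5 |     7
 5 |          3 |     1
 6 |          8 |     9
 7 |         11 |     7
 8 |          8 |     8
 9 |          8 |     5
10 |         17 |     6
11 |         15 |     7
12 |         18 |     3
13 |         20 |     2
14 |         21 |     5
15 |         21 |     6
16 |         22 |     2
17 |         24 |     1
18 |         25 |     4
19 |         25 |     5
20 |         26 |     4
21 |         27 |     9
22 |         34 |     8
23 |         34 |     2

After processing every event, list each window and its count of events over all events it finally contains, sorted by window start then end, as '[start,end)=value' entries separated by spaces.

[0,7)=6 [5,12)=3 [10,17)=2 [15,22)=6 [20,27)=8 [25,32)=4 [30,37)=2

i=0 t=1 v=1: → [0,7); WM=−∞
i=1 t=3 v=3: → [0,7); WM=2
i=2 t=3 v=5: → [0,7); WM=2
i=3 t=3 v=9: → [0,7); WM=2
i=4 t=5 v=7: → [5,12),[0,7); WM=2
i=5 t=3 v=1: → [0,7); WM=4
i=6 t=8 v=9: → [5,12); WM=4
i=7 t=11 v=7: → [10,17),[5,12); WM=10; [0,7) fires=6
i=8 t=8 v=8: DROP (t<10-1); WM=10
i=9 t=8 v=5: DROP (t<10-1); WM=10
i=10 t=17 v=6: → [15,22); WM=10
i=11 t=15 v=7: → [15,22),[10,17); WM=16; [5,12) fires=3
i=12 t=18 v=3: → [15,22); WM=16
i=13 t=20 v=2: → [20,27),[15,22); WM=19; [10,17) fires=2
i=14 t=21 v=5: → [20,27),[15,22); WM=19
i=15 t=21 v=6: → [20,27),[15,22); WM=20
i=16 t=22 v=2: → [20,27); WM=20
i=17 t=24 v=1: → [20,27); WM=23; [15,22) fires=6
i=18 t=25 v=4: → [25,32),[20,27); WM=23
i=19 t=25 v=5: → [25,32),[20,27); WM=24
i=20 t=26 v=4: → [25,32),[20,27); WM=24
i=21 t=27 v=9: → [25,32); WM=26
i=22 t=34 v=8: → [30,37); WM=26
i=23 t=34 v=2: → [30,37); WM=33; [20,27) fires=8 [25,32) fires=4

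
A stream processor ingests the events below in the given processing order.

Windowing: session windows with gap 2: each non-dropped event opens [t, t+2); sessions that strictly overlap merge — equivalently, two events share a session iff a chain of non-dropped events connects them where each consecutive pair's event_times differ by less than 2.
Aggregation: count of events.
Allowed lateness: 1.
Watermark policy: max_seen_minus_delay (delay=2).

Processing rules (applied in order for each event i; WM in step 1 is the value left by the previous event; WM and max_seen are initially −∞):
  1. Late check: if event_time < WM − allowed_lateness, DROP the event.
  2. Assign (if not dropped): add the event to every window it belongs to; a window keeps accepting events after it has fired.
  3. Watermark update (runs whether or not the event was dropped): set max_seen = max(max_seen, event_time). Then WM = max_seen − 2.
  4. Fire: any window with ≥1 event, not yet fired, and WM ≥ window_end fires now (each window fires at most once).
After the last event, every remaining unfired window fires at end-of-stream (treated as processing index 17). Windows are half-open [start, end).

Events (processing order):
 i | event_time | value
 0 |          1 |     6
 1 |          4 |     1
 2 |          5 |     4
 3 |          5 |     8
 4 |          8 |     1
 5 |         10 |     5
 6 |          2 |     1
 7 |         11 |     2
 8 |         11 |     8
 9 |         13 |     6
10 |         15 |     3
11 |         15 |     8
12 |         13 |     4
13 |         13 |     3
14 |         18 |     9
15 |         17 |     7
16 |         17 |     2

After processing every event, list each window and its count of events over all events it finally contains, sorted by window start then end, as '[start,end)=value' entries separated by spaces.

i=0 t=1 v=6: → [1,3); WM=-1
i=1 t=4 v=1: → [4,6); WM=2
i=2 t=5 v=4: → [4,7); WM=3
i=3 t=5 v=8: → [4,7); WM=3
i=4 t=8 v=1: → [8,10); WM=6
i=5 t=10 v=5: → [10,12); WM=8
i=6 t=2 v=1: DROP (t<8-1); WM=8
i=7 t=11 v=2: → [10,13); WM=9
i=8 t=11 v=8: → [10,13); WM=9
i=9 t=13 v=6: → [13,15); WM=11
i=10 t=15 v=3: → [15,17); WM=13
i=11 t=15 v=8: → [15,17); WM=13
i=12 t=13 v=4: → [13,15); WM=13
i=13 t=13 v=3: → [13,15); WM=13
i=14 t=18 v=9: → [18,20); WM=16
i=15 t=17 v=7: → [17,20); WM=16
i=16 t=17 v=2: → [17,20); WM=16

[1,3)=1 [4,7)=3 [8,10)=1 [10,13)=3 [13,15)=3 [15,17)=2 [17,20)=3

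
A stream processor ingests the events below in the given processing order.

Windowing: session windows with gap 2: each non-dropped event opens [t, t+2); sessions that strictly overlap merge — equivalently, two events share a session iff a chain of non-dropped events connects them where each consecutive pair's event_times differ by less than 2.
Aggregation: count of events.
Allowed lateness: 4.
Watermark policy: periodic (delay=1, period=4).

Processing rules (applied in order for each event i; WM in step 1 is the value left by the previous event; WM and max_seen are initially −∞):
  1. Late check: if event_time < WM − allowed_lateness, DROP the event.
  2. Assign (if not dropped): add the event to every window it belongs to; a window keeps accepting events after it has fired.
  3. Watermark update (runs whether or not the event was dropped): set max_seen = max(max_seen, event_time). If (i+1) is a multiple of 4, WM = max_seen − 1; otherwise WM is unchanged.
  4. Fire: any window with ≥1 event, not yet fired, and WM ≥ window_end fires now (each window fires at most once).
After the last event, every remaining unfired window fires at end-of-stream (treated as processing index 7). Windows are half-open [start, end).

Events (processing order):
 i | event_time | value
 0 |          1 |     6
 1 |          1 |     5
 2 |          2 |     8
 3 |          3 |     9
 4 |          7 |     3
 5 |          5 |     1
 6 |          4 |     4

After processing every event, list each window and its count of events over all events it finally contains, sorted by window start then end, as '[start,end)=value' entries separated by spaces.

i=0 t=1 v=6: → [1,3); WM=−∞
i=1 t=1 v=5: → [1,3); WM=−∞
i=2 t=2 v=8: → [1,4); WM=−∞
i=3 t=3 v=9: → [1,5); WM=2
i=4 t=7 v=3: → [7,9); WM=2
i=5 t=5 v=1: → [5,7); WM=2
i=6 t=4 v=4: → [1,7); WM=2

[1,7)=6 [7,9)=1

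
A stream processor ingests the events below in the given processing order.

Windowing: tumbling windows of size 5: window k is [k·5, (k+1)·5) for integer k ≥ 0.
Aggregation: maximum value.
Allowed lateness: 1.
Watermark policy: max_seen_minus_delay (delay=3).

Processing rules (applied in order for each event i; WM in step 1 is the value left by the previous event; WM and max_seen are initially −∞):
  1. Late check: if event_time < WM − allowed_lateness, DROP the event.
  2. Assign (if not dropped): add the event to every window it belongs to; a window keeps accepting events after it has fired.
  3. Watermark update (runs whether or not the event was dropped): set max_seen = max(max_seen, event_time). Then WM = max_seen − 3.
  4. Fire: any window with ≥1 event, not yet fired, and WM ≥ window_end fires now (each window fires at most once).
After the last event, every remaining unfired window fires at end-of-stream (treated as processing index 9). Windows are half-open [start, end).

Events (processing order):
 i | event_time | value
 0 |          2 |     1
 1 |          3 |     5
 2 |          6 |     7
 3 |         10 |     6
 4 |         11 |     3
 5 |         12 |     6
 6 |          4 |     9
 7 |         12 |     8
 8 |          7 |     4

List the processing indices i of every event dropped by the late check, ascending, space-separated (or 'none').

6 8

i=0 t=2 v=1: → [0,5); WM=-1
i=1 t=3 v=5: → [0,5); WM=0
i=2 t=6 v=7: → [5,10); WM=3
i=3 t=10 v=6: → [10,15); WM=7; [0,5) fires=5
i=4 t=11 v=3: → [10,15); WM=8
i=5 t=12 v=6: → [10,15); WM=9
i=6 t=4 v=9: DROP (t<9-1); WM=9
i=7 t=12 v=8: → [10,15); WM=9
i=8 t=7 v=4: DROP (t<9-1); WM=9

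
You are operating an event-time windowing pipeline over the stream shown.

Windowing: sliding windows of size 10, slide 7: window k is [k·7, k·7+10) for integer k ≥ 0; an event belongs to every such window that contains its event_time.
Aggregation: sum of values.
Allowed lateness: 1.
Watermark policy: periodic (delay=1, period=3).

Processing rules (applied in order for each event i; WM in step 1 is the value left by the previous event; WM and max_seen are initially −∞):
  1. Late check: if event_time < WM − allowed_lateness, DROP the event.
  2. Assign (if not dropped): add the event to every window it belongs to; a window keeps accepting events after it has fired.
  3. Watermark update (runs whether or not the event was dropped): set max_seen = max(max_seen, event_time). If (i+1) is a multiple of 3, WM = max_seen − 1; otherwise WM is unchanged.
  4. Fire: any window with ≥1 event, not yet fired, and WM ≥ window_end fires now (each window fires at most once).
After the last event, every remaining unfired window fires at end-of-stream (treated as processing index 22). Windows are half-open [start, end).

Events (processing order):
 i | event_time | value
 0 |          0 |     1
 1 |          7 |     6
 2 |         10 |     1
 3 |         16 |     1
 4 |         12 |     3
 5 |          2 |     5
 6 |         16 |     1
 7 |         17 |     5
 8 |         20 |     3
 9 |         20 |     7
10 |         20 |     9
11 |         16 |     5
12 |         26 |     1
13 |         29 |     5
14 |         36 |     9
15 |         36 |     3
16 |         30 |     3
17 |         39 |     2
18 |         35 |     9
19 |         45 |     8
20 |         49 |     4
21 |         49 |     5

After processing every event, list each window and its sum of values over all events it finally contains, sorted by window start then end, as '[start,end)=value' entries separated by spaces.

i=0 t=0 v=1: → [0,10); WM=−∞
i=1 t=7 v=6: → [7,17),[0,10); WM=−∞
i=2 t=10 v=1: → [7,17); WM=9
i=3 t=16 v=1: → [14,24),[7,17); WM=9
i=4 t=12 v=3: → [7,17); WM=9
i=5 t=2 v=5: DROP (t<9-1); WM=15; [0,10) fires=7
i=6 t=16 v=1: → [14,24),[7,17); WM=15
i=7 t=17 v=5: → [14,24); WM=15
i=8 t=20 v=3: → [14,24); WM=19; [7,17) fires=12
i=9 t=20 v=7: → [14,24); WM=19
i=10 t=20 v=9: → [14,24); WM=19
i=11 t=16 v=5: DROP (t<19-1); WM=19
i=12 t=26 v=1: → [21,31); WM=19
i=13 t=29 v=5: → [28,38),[21,31); WM=19
i=14 t=36 v=9: → [35,45),[28,38); WM=35; [14,24) fires=26 [21,31) fires=6
i=15 t=36 v=3: → [35,45),[28,38); WM=35
i=16 t=30 v=3: DROP (t<35-1); WM=35
i=17 t=39 v=2: → [35,45); WM=38; [28,38) fires=17
i=18 t=35 v=9: DROP (t<38-1); WM=38
i=19 t=45 v=8: → [42,52); WM=38
i=20 t=49 v=4: → [49,59),[42,52); WM=48; [35,45) fires=14
i=21 t=49 v=5: → [49,59),[42,52); WM=48

[0,10)=7 [7,17)=12 [14,24)=26 [21,31)=6 [28,38)=17 [35,45)=14 [42,52)=17 [49,59)=9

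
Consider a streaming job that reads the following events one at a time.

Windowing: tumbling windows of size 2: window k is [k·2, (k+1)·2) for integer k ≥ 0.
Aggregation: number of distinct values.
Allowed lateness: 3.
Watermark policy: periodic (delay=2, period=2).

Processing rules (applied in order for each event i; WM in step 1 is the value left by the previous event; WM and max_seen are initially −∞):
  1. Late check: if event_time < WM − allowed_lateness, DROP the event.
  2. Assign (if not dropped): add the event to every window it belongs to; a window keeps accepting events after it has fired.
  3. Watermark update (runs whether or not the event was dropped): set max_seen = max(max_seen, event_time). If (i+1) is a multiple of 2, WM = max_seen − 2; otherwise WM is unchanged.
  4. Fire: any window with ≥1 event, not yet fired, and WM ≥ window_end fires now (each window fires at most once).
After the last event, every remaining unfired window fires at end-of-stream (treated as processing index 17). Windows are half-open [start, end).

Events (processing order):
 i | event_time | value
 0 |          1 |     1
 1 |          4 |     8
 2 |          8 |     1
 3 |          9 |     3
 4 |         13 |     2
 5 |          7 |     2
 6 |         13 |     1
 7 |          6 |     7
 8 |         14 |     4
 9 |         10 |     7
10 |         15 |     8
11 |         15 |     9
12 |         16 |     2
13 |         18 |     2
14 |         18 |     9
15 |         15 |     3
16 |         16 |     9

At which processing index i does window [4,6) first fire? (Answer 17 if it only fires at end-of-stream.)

i=0 t=1 v=1: → [0,2); WM=−∞
i=1 t=4 v=8: → [4,6); WM=2; [0,2) fires=1
i=2 t=8 v=1: → [8,10); WM=2
i=3 t=9 v=3: → [8,10); WM=7; [4,6) fires=1
i=4 t=13 v=2: → [12,14); WM=7
i=5 t=7 v=2: → [6,8); WM=11; [6,8) fires=1 [8,10) fires=2
i=6 t=13 v=1: → [12,14); WM=11
i=7 t=6 v=7: DROP (t<11-3); WM=11
i=8 t=14 v=4: → [14,16); WM=11
i=9 t=10 v=7: → [10,12); WM=12; [10,12) fires=1
i=10 t=15 v=8: → [14,16); WM=12
i=11 t=15 v=9: → [14,16); WM=13
i=12 t=16 v=2: → [16,18); WM=13
i=13 t=18 v=2: → [18,20); WM=16; [12,14) fires=2 [14,16) fires=3
i=14 t=18 v=9: → [18,20); WM=16
i=15 t=15 v=3: → [14,16); WM=16
i=16 t=16 v=9: → [16,18); WM=16

3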